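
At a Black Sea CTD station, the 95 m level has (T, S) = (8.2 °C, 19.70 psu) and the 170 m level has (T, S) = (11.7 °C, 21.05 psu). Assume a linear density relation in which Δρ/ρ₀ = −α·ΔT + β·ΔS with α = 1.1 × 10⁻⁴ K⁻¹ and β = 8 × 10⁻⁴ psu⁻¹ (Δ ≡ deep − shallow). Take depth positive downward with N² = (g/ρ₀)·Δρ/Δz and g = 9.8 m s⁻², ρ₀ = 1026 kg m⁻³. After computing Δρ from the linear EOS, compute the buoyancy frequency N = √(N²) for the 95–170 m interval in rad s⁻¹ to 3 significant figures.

ΔT = +3.5 K, ΔS = +1.35 psu (deep − shallow).
Δρ/ρ₀ = −αΔT + βΔS = -3.85 × 10⁻⁴ + 1.08 × 10⁻³ = 6.95 × 10⁻⁴, so Δρ ≈ 0.7131 kg m⁻³.
N² = (g/ρ₀)·Δρ/Δz = g·(Δρ/ρ₀)/Δz = 9.8 × 6.95 × 10⁻⁴ / 75 = 9.0813 × 10⁻⁵ s⁻².
N = √(9.0813 × 10⁻⁵) = 9.5296 × 10⁻³ rad s⁻¹ ≈ 9.53 × 10⁻³ rad s⁻¹.

9.53 × 10⁻³ rad s⁻¹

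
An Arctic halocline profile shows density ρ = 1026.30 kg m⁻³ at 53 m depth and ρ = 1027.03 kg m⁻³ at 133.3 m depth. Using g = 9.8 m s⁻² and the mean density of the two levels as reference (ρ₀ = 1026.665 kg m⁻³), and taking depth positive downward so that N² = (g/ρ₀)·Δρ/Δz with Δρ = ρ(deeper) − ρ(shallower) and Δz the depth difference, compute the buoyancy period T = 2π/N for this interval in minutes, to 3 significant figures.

Δρ = 1027.03 − 1026.30 = 0.73 kg m⁻³ over Δz = 133.3 − 53 = 80.3 m.
N² = (9.8/1026.665) × (0.73/80.3) = 8.6777 × 10⁻⁵ s⁻².
N = √(8.6777 × 10⁻⁵) = 9.3154 × 10⁻³ rad s⁻¹, so T = 2π/N = 674.49 s = 11.242 min ≈ 11.2 min.
A positive N² confirms static stability across the interval.

11.2 min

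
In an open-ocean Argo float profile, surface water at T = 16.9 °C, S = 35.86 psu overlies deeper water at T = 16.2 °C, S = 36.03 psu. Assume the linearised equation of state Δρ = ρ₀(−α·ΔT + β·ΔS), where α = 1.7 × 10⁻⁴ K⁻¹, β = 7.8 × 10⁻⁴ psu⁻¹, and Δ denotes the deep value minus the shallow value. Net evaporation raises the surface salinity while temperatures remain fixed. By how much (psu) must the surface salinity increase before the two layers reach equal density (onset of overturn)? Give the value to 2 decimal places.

0.32 psu

Neutral buoyancy requires −α(T_deep − T_surf) + β(S_deep − S_surf′) = 0.
S_surf′ = S_deep − (α/β)·ΔT = 36.03 − (1.7 × 10⁻⁴/7.8 × 10⁻⁴)·(-0.7) = 36.1826 psu.
Increase required: 36.1826 − 35.86 = 0.3226 psu.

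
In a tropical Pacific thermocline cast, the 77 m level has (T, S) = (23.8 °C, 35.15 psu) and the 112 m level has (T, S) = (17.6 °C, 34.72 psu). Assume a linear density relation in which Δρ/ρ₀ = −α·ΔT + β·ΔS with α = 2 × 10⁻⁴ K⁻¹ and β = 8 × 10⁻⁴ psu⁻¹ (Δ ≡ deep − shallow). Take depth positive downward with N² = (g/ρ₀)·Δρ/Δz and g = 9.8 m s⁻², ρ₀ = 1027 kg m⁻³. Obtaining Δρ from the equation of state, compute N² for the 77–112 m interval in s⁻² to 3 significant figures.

2.51 × 10⁻⁴ s⁻²

ΔT = -6.2 K, ΔS = -0.43 psu (deep − shallow).
Δρ/ρ₀ = −αΔT + βΔS = 1.24 × 10⁻³ − 3.44 × 10⁻⁴ = 8.96 × 10⁻⁴, so Δρ ≈ 0.9202 kg m⁻³.
N² = (g/ρ₀)·Δρ/Δz = g·(Δρ/ρ₀)/Δz = 9.8 × 8.96 × 10⁻⁴ / 35 = 2.5088 × 10⁻⁴ s⁻² ≈ 2.51 × 10⁻⁴ s⁻².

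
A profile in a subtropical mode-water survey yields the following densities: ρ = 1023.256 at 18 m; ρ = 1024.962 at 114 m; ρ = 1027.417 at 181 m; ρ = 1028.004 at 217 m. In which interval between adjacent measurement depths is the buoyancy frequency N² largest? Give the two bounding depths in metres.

Compute the density gradient over each adjacent pair:
  18–114 m: Δρ/Δz = 1.706/96 = 0.018 kg m⁻⁴
  114–181 m: Δρ/Δz = 2.455/67 = 0.037 kg m⁻⁴
  181–217 m: Δρ/Δz = 0.587/36 = 0.016 kg m⁻⁴
The largest gradient is in the 114–181 m interval — the pycnocline.

114–181 m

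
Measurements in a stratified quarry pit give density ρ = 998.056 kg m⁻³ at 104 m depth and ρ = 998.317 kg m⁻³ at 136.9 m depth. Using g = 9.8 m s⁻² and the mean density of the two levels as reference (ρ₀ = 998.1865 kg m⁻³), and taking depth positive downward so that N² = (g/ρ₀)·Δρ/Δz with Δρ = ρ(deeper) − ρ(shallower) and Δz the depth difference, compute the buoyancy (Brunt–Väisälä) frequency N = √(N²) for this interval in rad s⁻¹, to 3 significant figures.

Δρ = 998.317 − 998.056 = 0.261 kg m⁻³ over Δz = 136.9 − 104 = 32.9 m.
N² = (9.8/998.1865) × (0.261/32.9) = 7.7886 × 10⁻⁵ s⁻².
N = √(7.7886 × 10⁻⁵) = 8.8253 × 10⁻³ rad s⁻¹ ≈ 8.83 × 10⁻³ rad s⁻¹.

8.83 × 10⁻³ rad s⁻¹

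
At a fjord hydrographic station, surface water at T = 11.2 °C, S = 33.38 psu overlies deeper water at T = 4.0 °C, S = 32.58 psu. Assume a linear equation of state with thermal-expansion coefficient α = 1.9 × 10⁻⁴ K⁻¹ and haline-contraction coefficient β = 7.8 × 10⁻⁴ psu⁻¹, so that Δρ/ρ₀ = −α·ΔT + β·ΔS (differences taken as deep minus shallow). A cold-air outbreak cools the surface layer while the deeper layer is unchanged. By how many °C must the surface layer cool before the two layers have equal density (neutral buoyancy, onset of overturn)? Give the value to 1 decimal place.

Neutral buoyancy requires Δρ = 0, i.e. −α(T_deep − T_surf′) + β(S_deep − S_surf) = 0.
T_surf′ = T_deep − (β/α)·ΔS = 4.0 − (7.8 × 10⁻⁴/1.9 × 10⁻⁴)·(-0.80) = 7.284 °C.
Cooling required: 11.2 − (7.284) = 3.916 °C.

3.9 °C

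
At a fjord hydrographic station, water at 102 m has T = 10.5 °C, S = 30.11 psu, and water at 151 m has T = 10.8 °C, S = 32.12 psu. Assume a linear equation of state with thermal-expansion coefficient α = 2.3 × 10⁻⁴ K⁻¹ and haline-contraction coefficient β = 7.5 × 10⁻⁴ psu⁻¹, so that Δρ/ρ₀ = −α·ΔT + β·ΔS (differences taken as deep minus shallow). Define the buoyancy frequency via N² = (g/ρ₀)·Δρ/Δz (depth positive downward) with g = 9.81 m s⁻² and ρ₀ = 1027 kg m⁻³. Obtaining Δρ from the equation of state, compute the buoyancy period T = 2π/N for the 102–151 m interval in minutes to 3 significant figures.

6.17 min

ΔT = +0.3 K, ΔS = +2.01 psu (deep − shallow).
Δρ/ρ₀ = −αΔT + βΔS = -6.90 × 10⁻⁵ + 1.5075 × 10⁻³ = 1.4385 × 10⁻³, so Δρ ≈ 1.477 kg m⁻³.
N² = (g/ρ₀)·Δρ/Δz = g·(Δρ/ρ₀)/Δz = 9.81 × 1.4385 × 10⁻³ / 49 = 2.8799 × 10⁻⁴ s⁻².
N = √(2.8799 × 10⁻⁴) = 0.016970 rad s⁻¹ → T = 2π/N = 370.25 s = 6.1708 min ≈ 6.17 min.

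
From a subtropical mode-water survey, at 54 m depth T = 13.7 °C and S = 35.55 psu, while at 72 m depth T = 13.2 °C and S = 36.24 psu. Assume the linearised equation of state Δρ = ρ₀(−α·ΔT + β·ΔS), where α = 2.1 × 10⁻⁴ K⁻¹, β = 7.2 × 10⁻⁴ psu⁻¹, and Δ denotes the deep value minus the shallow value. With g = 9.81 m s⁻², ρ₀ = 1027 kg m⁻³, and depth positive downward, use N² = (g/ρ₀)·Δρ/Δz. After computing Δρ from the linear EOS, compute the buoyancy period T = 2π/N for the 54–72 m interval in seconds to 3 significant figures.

347 s

ΔT = -0.5 K, ΔS = +0.69 psu (deep − shallow).
Δρ/ρ₀ = −αΔT + βΔS = 1.05 × 10⁻⁴ + 4.968 × 10⁻⁴ = 6.018 × 10⁻⁴, so Δρ ≈ 0.6180 kg m⁻³.
N² = (g/ρ₀)·Δρ/Δz = g·(Δρ/ρ₀)/Δz = 9.81 × 6.018 × 10⁻⁴ / 18 = 3.2798 × 10⁻⁴ s⁻².
N = √(3.2798 × 10⁻⁴) = 0.018110 rad s⁻¹ → T = 2π/N = 346.95 s ≈ 347 s.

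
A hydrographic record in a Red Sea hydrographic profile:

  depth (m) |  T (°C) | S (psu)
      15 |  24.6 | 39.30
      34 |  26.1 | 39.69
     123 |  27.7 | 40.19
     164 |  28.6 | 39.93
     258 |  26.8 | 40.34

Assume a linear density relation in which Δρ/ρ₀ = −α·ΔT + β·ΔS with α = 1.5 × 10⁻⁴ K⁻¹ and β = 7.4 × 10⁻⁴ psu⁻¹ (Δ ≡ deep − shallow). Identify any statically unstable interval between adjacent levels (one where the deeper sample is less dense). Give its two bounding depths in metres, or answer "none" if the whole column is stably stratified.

123–164 m

Evaluate Δρ/ρ₀ = −αΔT + βΔS across each adjacent pair:
  15–34 m: −αΔT+βΔS = −(1.5 × 10⁻⁴)(+1.5)+(7.4 × 10⁻⁴)(+0.39) = 6.4 × 10⁻⁵ → stable
  34–123 m: −αΔT+βΔS = −(1.5 × 10⁻⁴)(+1.6)+(7.4 × 10⁻⁴)(+0.50) = 1.3 × 10⁻⁴ → stable
  123–164 m: −αΔT+βΔS = −(1.5 × 10⁻⁴)(+0.9)+(7.4 × 10⁻⁴)(-0.26) = -3.3 × 10⁻⁴ → UNSTABLE
  164–258 m: −αΔT+βΔS = −(1.5 × 10⁻⁴)(-1.8)+(7.4 × 10⁻⁴)(+0.41) = 5.7 × 10⁻⁴ → stable
The 123–164 m interval has Δρ < 0: lighter water underlies denser water.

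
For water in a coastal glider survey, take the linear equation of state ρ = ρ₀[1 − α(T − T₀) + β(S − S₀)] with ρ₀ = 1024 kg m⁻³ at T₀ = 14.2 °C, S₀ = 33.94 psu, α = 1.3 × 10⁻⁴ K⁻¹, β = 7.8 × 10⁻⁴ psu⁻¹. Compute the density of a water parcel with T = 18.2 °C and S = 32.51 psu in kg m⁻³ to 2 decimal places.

T − T₀ = +4.0 K, S − S₀ = -1.43 psu.
Bracket = 1 − α·(+4.0) + β·(-1.43) = 1 + (-1.6354 × 10⁻³) = 0.9983646.
ρ = 1024 × 0.9983646 = 1022.33 kg m⁻³.

1022.33 kg m⁻³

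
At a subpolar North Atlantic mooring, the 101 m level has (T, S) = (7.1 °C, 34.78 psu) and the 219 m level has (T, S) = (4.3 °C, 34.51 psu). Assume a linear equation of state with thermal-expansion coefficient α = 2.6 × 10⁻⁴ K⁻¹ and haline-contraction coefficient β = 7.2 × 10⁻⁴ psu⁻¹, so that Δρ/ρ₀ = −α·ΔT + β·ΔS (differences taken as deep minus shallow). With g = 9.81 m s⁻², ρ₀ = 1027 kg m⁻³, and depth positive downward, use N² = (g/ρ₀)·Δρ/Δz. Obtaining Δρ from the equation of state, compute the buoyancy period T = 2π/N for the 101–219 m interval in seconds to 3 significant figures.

943 s

ΔT = -2.8 K, ΔS = -0.27 psu (deep − shallow).
Δρ/ρ₀ = −αΔT + βΔS = 7.28 × 10⁻⁴ − 1.944 × 10⁻⁴ = 5.336 × 10⁻⁴, so Δρ ≈ 0.5480 kg m⁻³.
N² = (g/ρ₀)·Δρ/Δz = g·(Δρ/ρ₀)/Δz = 9.81 × 5.336 × 10⁻⁴ / 118 = 4.4361 × 10⁻⁵ s⁻².
N = √(4.4361 × 10⁻⁵) = 6.6604 × 10⁻³ rad s⁻¹ → T = 2π/N = 943.36 s ≈ 943 s.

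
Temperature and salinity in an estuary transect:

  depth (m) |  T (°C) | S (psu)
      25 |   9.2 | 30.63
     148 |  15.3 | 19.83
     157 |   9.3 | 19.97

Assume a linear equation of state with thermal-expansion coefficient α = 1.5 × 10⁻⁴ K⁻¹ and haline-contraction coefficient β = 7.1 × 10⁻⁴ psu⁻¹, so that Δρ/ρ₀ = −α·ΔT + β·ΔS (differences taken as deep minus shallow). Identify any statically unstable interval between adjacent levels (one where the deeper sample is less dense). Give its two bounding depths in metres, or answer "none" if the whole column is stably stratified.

25–148 m

Evaluate Δρ/ρ₀ = −αΔT + βΔS across each adjacent pair:
  25–148 m: −αΔT+βΔS = −(1.5 × 10⁻⁴)(+6.1)+(7.1 × 10⁻⁴)(-10.80) = -8.6 × 10⁻³ → UNSTABLE
  148–157 m: −αΔT+βΔS = −(1.5 × 10⁻⁴)(-6.0)+(7.1 × 10⁻⁴)(+0.14) = 1.0 × 10⁻³ → stable
The 25–148 m interval has Δρ < 0: lighter water underlies denser water.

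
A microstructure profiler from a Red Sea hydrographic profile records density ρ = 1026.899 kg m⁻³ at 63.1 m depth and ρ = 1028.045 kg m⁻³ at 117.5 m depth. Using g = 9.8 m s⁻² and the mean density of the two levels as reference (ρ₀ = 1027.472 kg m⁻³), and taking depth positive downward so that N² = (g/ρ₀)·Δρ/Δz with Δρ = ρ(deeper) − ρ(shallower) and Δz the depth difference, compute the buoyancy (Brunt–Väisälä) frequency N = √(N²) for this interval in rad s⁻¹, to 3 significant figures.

Δρ = 1028.045 − 1026.899 = 1.146 kg m⁻³ over Δz = 117.5 − 63.1 = 54.4 m.
N² = (9.8/1027.472) × (1.146/54.4) = 2.0093 × 10⁻⁴ s⁻².
N = √(2.0093 × 10⁻⁴) = 0.014175 rad s⁻¹ ≈ 0.0142 rad s⁻¹.

0.0142 rad s⁻¹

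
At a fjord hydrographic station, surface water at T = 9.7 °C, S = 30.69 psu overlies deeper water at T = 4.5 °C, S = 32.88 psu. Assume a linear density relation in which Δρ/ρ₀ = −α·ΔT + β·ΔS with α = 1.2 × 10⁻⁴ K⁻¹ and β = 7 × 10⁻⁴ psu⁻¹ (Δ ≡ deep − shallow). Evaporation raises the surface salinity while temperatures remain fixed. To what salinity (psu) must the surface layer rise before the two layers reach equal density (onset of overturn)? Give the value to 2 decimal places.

33.77 psu

Neutral buoyancy requires −α(T_deep − T_surf) + β(S_deep − S_surf′) = 0.
S_surf′ = S_deep − (α/β)·ΔT = 32.88 − (1.2 × 10⁻⁴/7 × 10⁻⁴)·(-5.2) = 33.7714 psu.
Increase required: 33.7714 − 30.69 = 3.0814 psu.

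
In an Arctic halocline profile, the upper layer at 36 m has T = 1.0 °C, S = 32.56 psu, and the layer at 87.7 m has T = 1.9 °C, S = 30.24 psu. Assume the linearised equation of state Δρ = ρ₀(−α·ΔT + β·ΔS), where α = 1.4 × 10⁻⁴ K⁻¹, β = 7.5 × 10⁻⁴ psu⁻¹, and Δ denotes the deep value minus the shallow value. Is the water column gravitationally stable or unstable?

unstable

ΔT = 1.9 − 1.0 = +0.9 K and ΔS = 30.24 − 32.56 = -2.32 psu (deep − shallow).
−αΔT = -1.26 × 10⁻⁴; βΔS = -1.74 × 10⁻³; sum Δρ/ρ₀ = -1.866 × 10⁻³.
Δρ/ρ₀ < 0, so Δρ < 0: deeper water is lighter → statically unstable; the column would overturn.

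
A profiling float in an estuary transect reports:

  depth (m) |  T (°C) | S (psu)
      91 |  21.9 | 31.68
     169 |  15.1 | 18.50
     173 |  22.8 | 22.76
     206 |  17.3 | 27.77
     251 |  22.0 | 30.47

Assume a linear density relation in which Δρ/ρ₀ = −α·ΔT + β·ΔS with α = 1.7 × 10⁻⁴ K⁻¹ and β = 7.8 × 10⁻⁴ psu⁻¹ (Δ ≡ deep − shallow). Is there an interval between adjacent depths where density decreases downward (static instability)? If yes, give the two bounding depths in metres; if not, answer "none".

91–169 m

Evaluate Δρ/ρ₀ = −αΔT + βΔS across each adjacent pair:
  91–169 m: −αΔT+βΔS = −(1.7 × 10⁻⁴)(-6.8)+(7.8 × 10⁻⁴)(-13.18) = -9.1 × 10⁻³ → UNSTABLE
  169–173 m: −αΔT+βΔS = −(1.7 × 10⁻⁴)(+7.7)+(7.8 × 10⁻⁴)(+4.26) = 2.0 × 10⁻³ → stable
  173–206 m: −αΔT+βΔS = −(1.7 × 10⁻⁴)(-5.5)+(7.8 × 10⁻⁴)(+5.01) = 4.8 × 10⁻³ → stable
  206–251 m: −αΔT+βΔS = −(1.7 × 10⁻⁴)(+4.7)+(7.8 × 10⁻⁴)(+2.70) = 1.3 × 10⁻³ → stable
The 91–169 m interval has Δρ < 0: lighter water underlies denser water.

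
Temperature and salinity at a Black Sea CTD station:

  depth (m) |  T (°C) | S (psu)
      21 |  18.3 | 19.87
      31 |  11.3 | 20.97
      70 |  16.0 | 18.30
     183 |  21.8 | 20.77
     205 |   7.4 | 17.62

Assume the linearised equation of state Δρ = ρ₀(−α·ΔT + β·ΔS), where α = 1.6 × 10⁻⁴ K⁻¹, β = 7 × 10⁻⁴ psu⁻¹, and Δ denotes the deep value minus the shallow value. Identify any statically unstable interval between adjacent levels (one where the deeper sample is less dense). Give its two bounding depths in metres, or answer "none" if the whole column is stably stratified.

31–70 m

Evaluate Δρ/ρ₀ = −αΔT + βΔS across each adjacent pair:
  21–31 m: −αΔT+βΔS = −(1.6 × 10⁻⁴)(-7.0)+(7 × 10⁻⁴)(+1.10) = 1.9 × 10⁻³ → stable
  31–70 m: −αΔT+βΔS = −(1.6 × 10⁻⁴)(+4.7)+(7 × 10⁻⁴)(-2.67) = -2.6 × 10⁻³ → UNSTABLE
  70–183 m: −αΔT+βΔS = −(1.6 × 10⁻⁴)(+5.8)+(7 × 10⁻⁴)(+2.47) = 8.0 × 10⁻⁴ → stable
  183–205 m: −αΔT+βΔS = −(1.6 × 10⁻⁴)(-14.4)+(7 × 10⁻⁴)(-3.15) = 9.9 × 10⁻⁵ → stable
The 31–70 m interval has Δρ < 0: lighter water underlies denser water.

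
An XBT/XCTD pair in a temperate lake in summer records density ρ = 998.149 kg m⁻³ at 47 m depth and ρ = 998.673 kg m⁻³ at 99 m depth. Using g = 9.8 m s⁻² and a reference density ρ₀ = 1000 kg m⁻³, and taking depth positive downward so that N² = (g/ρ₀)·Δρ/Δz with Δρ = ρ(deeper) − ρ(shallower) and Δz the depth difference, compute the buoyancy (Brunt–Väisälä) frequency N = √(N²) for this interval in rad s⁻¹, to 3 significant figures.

Δρ = 998.673 − 998.149 = 0.524 kg m⁻³ over Δz = 99 − 47 = 52 m.
N² = (9.8/1000) × (0.524/52) = 9.8754 × 10⁻⁵ s⁻².
N = √(9.8754 × 10⁻⁵) = 9.9375 × 10⁻³ rad s⁻¹ ≈ 9.94 × 10⁻³ rad s⁻¹.

9.94 × 10⁻³ rad s⁻¹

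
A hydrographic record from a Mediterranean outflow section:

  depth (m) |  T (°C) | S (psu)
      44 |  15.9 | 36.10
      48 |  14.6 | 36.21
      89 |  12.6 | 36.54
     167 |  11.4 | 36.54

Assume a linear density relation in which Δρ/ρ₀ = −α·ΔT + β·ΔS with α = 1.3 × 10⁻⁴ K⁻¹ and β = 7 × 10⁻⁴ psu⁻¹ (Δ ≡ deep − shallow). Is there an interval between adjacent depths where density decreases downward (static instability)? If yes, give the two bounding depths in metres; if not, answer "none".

Evaluate Δρ/ρ₀ = −αΔT + βΔS across each adjacent pair:
  44–48 m: −αΔT+βΔS = −(1.3 × 10⁻⁴)(-1.3)+(7 × 10⁻⁴)(+0.11) = 2.5 × 10⁻⁴ → stable
  48–89 m: −αΔT+βΔS = −(1.3 × 10⁻⁴)(-2.0)+(7 × 10⁻⁴)(+0.33) = 4.9 × 10⁻⁴ → stable
  89–167 m: −αΔT+βΔS = −(1.3 × 10⁻⁴)(-1.2)+(7 × 10⁻⁴)(+0.00) = 1.6 × 10⁻⁴ → stable
Every interval has Δρ > 0: the column is stably stratified throughout.

none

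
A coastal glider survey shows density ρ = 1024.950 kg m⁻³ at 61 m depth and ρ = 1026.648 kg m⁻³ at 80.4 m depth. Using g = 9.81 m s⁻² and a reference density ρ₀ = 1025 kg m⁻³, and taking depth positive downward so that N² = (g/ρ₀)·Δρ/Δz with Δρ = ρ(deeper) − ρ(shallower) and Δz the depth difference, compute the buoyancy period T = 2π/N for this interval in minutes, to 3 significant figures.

Δρ = 1026.648 − 1024.950 = 1.698 kg m⁻³ over Δz = 80.4 − 61 = 19.4 m.
N² = (9.81/1025) × (1.698/19.4) = 8.3769 × 10⁻⁴ s⁻².
N = √(8.3769 × 10⁻⁴) = 0.028943 rad s⁻¹, so T = 2π/N = 217.09 s = 3.6182 min ≈ 3.62 min.

3.62 min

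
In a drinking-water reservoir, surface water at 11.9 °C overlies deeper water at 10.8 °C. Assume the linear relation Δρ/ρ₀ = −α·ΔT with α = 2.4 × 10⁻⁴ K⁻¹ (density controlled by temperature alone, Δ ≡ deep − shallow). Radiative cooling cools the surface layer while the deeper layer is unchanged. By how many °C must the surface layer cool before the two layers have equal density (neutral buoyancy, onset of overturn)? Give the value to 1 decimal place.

With temperature the only control, equal density requires T_surf′ = T_deep.
T_surf′ = 10.8 °C.
Cooling required: 11.9 − 10.8 = 1.1 °C.

1.1 °C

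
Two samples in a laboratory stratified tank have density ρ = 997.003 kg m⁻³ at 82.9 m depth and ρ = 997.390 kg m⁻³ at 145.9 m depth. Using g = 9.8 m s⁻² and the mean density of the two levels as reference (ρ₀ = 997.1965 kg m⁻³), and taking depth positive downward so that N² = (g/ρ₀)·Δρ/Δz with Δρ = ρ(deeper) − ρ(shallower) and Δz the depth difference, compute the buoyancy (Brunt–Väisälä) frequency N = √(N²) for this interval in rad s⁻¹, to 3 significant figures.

7.77 × 10⁻³ rad s⁻¹

Δρ = 997.390 − 997.003 = 0.387 kg m⁻³ over Δz = 145.9 − 82.9 = 63 m.
N² = (9.8/997.1965) × (0.387/63) = 6.0369 × 10⁻⁵ s⁻².
N = √(6.0369 × 10⁻⁵) = 7.7697 × 10⁻³ rad s⁻¹ ≈ 7.77 × 10⁻³ rad s⁻¹.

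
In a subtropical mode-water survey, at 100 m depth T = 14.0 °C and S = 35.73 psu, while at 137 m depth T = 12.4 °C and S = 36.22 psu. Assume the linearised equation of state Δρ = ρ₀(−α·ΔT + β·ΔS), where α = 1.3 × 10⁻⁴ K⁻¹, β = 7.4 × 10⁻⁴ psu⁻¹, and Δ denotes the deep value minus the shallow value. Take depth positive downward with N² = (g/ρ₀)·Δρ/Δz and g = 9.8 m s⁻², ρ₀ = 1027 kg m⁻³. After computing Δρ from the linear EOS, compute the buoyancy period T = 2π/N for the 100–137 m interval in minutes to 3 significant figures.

8.52 min

ΔT = -1.6 K, ΔS = +0.49 psu (deep − shallow).
Δρ/ρ₀ = −αΔT + βΔS = 2.08 × 10⁻⁴ + 3.626 × 10⁻⁴ = 5.706 × 10⁻⁴, so Δρ ≈ 0.5860 kg m⁻³.
N² = (g/ρ₀)·Δρ/Δz = g·(Δρ/ρ₀)/Δz = 9.8 × 5.706 × 10⁻⁴ / 37 = 1.5113 × 10⁻⁴ s⁻².
N = √(1.5113 × 10⁻⁴) = 0.012293 rad s⁻¹ → T = 2π/N = 511.12 s = 8.5187 min ≈ 8.52 min.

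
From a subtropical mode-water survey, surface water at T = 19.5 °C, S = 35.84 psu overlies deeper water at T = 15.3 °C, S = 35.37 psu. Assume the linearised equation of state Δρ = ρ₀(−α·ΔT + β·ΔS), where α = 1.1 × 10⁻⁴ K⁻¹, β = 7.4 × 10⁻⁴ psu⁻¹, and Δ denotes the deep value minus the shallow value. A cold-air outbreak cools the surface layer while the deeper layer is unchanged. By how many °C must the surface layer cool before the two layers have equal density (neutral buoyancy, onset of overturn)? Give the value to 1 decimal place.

Neutral buoyancy requires Δρ = 0, i.e. −α(T_deep − T_surf′) + β(S_deep − S_surf) = 0.
T_surf′ = T_deep − (β/α)·ΔS = 15.3 − (7.4 × 10⁻⁴/1.1 × 10⁻⁴)·(-0.47) = 18.462 °C.
Cooling required: 19.5 − (18.462) = 1.038 °C.

1.0 °C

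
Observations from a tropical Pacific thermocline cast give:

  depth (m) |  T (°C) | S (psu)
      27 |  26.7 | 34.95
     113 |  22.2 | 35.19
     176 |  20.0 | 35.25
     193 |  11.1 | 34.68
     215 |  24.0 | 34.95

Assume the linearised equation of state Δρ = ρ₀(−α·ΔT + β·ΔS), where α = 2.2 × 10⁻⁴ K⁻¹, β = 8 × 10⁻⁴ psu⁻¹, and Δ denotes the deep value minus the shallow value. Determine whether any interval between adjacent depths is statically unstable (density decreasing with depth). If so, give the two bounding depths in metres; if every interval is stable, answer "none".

Evaluate Δρ/ρ₀ = −αΔT + βΔS across each adjacent pair:
  27–113 m: −αΔT+βΔS = −(2.2 × 10⁻⁴)(-4.5)+(8 × 10⁻⁴)(+0.24) = 1.2 × 10⁻³ → stable
  113–176 m: −αΔT+βΔS = −(2.2 × 10⁻⁴)(-2.2)+(8 × 10⁻⁴)(+0.06) = 5.3 × 10⁻⁴ → stable
  176–193 m: −αΔT+βΔS = −(2.2 × 10⁻⁴)(-8.9)+(8 × 10⁻⁴)(-0.57) = 1.5 × 10⁻³ → stable
  193–215 m: −αΔT+βΔS = −(2.2 × 10⁻⁴)(+12.9)+(8 × 10⁻⁴)(+0.27) = -2.6 × 10⁻³ → UNSTABLE
The 193–215 m interval has Δρ < 0: lighter water underlies denser water.

193–215 m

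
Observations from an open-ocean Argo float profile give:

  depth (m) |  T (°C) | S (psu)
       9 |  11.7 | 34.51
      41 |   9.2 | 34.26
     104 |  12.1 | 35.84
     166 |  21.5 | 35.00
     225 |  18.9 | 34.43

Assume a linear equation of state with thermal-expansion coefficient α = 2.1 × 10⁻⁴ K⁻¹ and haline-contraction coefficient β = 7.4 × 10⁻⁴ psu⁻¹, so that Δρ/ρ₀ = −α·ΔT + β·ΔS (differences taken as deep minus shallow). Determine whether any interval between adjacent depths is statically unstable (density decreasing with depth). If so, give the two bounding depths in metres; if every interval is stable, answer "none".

104–166 m

Evaluate Δρ/ρ₀ = −αΔT + βΔS across each adjacent pair:
  9–41 m: −αΔT+βΔS = −(2.1 × 10⁻⁴)(-2.5)+(7.4 × 10⁻⁴)(-0.25) = 3.4 × 10⁻⁴ → stable
  41–104 m: −αΔT+βΔS = −(2.1 × 10⁻⁴)(+2.9)+(7.4 × 10⁻⁴)(+1.58) = 5.6 × 10⁻⁴ → stable
  104–166 m: −αΔT+βΔS = −(2.1 × 10⁻⁴)(+9.4)+(7.4 × 10⁻⁴)(-0.84) = -2.6 × 10⁻³ → UNSTABLE
  166–225 m: −αΔT+βΔS = −(2.1 × 10⁻⁴)(-2.6)+(7.4 × 10⁻⁴)(-0.57) = 1.2 × 10⁻⁴ → stable
The 104–166 m interval has Δρ < 0: lighter water underlies denser water.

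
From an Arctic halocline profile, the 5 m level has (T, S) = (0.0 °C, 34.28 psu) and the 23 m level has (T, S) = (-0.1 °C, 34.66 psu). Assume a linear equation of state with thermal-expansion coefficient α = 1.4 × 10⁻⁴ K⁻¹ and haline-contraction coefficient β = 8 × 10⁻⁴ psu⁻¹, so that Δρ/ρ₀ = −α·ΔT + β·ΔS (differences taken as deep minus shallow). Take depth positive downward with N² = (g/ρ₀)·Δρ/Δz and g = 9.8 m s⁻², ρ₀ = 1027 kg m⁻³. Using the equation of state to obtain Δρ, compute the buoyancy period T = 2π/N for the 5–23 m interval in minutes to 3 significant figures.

ΔT = -0.1 K, ΔS = +0.38 psu (deep − shallow).
Δρ/ρ₀ = −αΔT + βΔS = 1.40 × 10⁻⁵ + 3.04 × 10⁻⁴ = 3.18 × 10⁻⁴, so Δρ ≈ 0.3266 kg m⁻³.
N² = (g/ρ₀)·Δρ/Δz = g·(Δρ/ρ₀)/Δz = 9.8 × 3.18 × 10⁻⁴ / 18 = 1.7313 × 10⁻⁴ s⁻².
N = √(1.7313 × 10⁻⁴) = 0.013158 rad s⁻¹ → T = 2π/N = 477.52 s = 7.9587 min ≈ 7.96 min.

7.96 min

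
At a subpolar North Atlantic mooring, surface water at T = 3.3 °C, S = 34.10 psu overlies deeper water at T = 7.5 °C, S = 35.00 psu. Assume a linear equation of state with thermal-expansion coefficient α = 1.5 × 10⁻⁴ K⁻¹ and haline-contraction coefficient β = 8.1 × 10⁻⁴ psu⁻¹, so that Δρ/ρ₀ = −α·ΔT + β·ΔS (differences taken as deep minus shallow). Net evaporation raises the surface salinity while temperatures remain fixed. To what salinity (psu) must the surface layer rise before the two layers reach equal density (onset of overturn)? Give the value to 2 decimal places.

34.22 psu

Neutral buoyancy requires −α(T_deep − T_surf) + β(S_deep − S_surf′) = 0.
S_surf′ = S_deep − (α/β)·ΔT = 35.00 − (1.5 × 10⁻⁴/8.1 × 10⁻⁴)·(+4.2) = 34.2222 psu.
Increase required: 34.2222 − 34.10 = 0.1222 psu.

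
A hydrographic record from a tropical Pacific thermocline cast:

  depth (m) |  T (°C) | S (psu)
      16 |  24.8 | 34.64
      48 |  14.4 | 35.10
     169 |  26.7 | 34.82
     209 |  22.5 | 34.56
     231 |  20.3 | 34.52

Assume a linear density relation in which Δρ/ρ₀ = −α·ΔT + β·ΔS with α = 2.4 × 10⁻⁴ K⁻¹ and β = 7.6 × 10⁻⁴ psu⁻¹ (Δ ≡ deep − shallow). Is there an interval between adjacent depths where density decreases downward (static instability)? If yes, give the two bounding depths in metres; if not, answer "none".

Evaluate Δρ/ρ₀ = −αΔT + βΔS across each adjacent pair:
  16–48 m: −αΔT+βΔS = −(2.4 × 10⁻⁴)(-10.4)+(7.6 × 10⁻⁴)(+0.46) = 2.8 × 10⁻³ → stable
  48–169 m: −αΔT+βΔS = −(2.4 × 10⁻⁴)(+12.3)+(7.6 × 10⁻⁴)(-0.28) = -3.2 × 10⁻³ → UNSTABLE
  169–209 m: −αΔT+βΔS = −(2.4 × 10⁻⁴)(-4.2)+(7.6 × 10⁻⁴)(-0.26) = 8.1 × 10⁻⁴ → stable
  209–231 m: −αΔT+βΔS = −(2.4 × 10⁻⁴)(-2.2)+(7.6 × 10⁻⁴)(-0.04) = 5.0 × 10⁻⁴ → stable
The 48–169 m interval has Δρ < 0: lighter water underlies denser water.

48–169 m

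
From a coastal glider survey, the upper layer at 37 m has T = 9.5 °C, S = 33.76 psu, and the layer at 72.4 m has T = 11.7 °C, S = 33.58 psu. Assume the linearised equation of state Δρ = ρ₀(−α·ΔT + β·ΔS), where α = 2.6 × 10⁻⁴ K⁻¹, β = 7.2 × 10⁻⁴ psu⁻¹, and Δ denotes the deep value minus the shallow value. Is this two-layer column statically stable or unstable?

unstable

ΔT = 11.7 − 9.5 = +2.2 K and ΔS = 33.58 − 33.76 = -0.18 psu (deep − shallow).
−αΔT = -5.72 × 10⁻⁴; βΔS = -1.296 × 10⁻⁴; sum Δρ/ρ₀ = -7.016 × 10⁻⁴.
Δρ/ρ₀ < 0, so Δρ < 0: deeper water is lighter → statically unstable; the column would overturn.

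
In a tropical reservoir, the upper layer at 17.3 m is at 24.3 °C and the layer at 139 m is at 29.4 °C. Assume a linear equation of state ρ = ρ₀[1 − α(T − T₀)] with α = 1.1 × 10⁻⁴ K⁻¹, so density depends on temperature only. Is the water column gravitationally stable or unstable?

ΔT = 29.4 − 24.3 = +5.1 K, so Δρ/ρ₀ = −αΔT = -5.61 × 10⁻⁴.
Δρ/ρ₀ < 0, so Δρ < 0: deeper water is lighter → statically unstable; the column would overturn.

unstable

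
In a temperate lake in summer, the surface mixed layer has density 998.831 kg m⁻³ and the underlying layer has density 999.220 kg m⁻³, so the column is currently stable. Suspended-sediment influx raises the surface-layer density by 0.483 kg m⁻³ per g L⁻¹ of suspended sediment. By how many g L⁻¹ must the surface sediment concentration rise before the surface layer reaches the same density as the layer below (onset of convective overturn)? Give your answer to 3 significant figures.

Density deficit of the surface layer: 999.220 − 998.831 = 0.389 kg m⁻³.
Required change = 0.389 / 0.483 = 0.805 g L⁻¹.

0.805 g L⁻¹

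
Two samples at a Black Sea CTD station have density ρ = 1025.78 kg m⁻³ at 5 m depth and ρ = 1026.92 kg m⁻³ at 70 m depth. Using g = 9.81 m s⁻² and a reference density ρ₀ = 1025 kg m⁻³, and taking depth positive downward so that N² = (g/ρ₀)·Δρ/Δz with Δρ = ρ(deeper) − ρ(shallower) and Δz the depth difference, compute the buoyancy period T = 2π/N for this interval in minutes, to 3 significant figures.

8.08 min

Δρ = 1026.92 − 1025.78 = 1.14 kg m⁻³ over Δz = 70 − 5 = 65 m.
N² = (9.81/1025) × (1.14/65) = 1.6786 × 10⁻⁴ s⁻².
N = √(1.6786 × 10⁻⁴) = 0.012956 rad s⁻¹, so T = 2π/N = 484.96 s = 8.0827 min ≈ 8.08 min.
A positive N² confirms static stability across the interval.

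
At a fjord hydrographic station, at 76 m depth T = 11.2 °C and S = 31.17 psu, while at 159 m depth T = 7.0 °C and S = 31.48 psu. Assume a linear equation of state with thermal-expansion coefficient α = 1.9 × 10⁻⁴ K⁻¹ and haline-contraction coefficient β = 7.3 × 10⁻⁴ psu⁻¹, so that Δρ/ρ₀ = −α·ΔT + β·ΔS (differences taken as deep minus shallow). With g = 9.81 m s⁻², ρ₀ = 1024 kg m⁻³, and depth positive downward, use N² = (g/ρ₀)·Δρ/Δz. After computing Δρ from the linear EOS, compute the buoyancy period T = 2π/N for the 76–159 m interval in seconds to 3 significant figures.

571 s

ΔT = -4.2 K, ΔS = +0.31 psu (deep − shallow).
Δρ/ρ₀ = −αΔT + βΔS = 7.98 × 10⁻⁴ + 2.263 × 10⁻⁴ = 1.0243 × 10⁻³, so Δρ ≈ 1.049 kg m⁻³.
N² = (g/ρ₀)·Δρ/Δz = g·(Δρ/ρ₀)/Δz = 9.81 × 1.0243 × 10⁻³ / 83 = 1.2106 × 10⁻⁴ s⁻².
N = √(1.2106 × 10⁻⁴) = 0.011003 rad s⁻¹ → T = 2π/N = 571.04 s ≈ 571 s.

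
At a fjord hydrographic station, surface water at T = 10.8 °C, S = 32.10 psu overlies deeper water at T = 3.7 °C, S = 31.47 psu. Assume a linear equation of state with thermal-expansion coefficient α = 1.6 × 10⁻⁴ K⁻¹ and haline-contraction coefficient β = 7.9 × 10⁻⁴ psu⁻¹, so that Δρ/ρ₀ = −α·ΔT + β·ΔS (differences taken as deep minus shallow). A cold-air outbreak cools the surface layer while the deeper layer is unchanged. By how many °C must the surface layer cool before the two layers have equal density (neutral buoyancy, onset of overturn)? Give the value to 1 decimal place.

Neutral buoyancy requires Δρ = 0, i.e. −α(T_deep − T_surf′) + β(S_deep − S_surf) = 0.
T_surf′ = T_deep − (β/α)·ΔS = 3.7 − (7.9 × 10⁻⁴/1.6 × 10⁻⁴)·(-0.63) = 6.811 °C.
Cooling required: 10.8 − (6.811) = 3.989 °C.

4.0 °C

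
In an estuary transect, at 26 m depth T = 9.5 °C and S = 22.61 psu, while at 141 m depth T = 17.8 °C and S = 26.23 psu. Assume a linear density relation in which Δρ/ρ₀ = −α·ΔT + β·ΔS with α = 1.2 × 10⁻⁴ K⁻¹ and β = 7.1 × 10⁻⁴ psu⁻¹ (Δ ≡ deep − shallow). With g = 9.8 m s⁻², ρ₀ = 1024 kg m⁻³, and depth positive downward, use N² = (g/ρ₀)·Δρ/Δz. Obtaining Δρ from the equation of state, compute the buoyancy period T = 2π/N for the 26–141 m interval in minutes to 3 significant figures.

9.04 min

ΔT = +8.3 K, ΔS = +3.62 psu (deep − shallow).
Δρ/ρ₀ = −αΔT + βΔS = -9.96 × 10⁻⁴ + 2.5702 × 10⁻³ = 1.5742 × 10⁻³, so Δρ ≈ 1.612 kg m⁻³.
N² = (g/ρ₀)·Δρ/Δz = g·(Δρ/ρ₀)/Δz = 9.8 × 1.5742 × 10⁻³ / 115 = 1.3415 × 10⁻⁴ s⁻².
N = √(1.3415 × 10⁻⁴) = 0.011582 rad s⁻¹ → T = 2π/N = 542.50 s = 9.0417 min ≈ 9.04 min.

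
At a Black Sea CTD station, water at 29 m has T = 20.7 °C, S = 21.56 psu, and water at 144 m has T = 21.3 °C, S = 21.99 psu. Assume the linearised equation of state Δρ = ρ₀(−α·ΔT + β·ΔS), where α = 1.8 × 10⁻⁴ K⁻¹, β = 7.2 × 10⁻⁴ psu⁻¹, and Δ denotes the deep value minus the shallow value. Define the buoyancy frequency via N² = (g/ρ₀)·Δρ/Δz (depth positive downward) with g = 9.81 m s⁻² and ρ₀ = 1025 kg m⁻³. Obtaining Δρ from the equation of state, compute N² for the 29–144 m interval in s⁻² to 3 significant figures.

ΔT = +0.6 K, ΔS = +0.43 psu (deep − shallow).
Δρ/ρ₀ = −αΔT + βΔS = -1.08 × 10⁻⁴ + 3.096 × 10⁻⁴ = 2.016 × 10⁻⁴, so Δρ ≈ 0.2066 kg m⁻³.
N² = (g/ρ₀)·Δρ/Δz = g·(Δρ/ρ₀)/Δz = 9.81 × 2.016 × 10⁻⁴ / 115 = 1.7197 × 10⁻⁵ s⁻² ≈ 1.72 × 10⁻⁵ s⁻².

1.72 × 10⁻⁵ s⁻²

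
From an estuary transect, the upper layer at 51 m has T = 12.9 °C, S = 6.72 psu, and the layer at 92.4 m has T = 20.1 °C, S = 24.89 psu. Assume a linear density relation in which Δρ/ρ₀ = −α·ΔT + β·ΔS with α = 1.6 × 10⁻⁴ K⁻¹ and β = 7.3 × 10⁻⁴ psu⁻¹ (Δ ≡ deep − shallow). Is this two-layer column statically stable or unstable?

ΔT = 20.1 − 12.9 = +7.2 K and ΔS = 24.89 − 6.72 = +18.17 psu (deep − shallow).
−αΔT = -1.152 × 10⁻³; βΔS = 0.0132641; sum Δρ/ρ₀ = 0.0121121.
Δρ/ρ₀ > 0, so Δρ > 0: deeper water is denser → statically stable.

stable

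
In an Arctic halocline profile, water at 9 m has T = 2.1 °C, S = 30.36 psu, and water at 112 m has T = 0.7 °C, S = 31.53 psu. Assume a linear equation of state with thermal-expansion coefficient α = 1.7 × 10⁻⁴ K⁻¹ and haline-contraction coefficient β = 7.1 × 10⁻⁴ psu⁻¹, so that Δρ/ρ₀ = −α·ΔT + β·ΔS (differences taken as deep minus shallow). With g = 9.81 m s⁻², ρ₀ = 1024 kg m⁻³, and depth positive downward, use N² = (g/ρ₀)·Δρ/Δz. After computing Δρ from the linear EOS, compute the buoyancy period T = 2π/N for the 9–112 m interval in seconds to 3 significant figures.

623 s

ΔT = -1.4 K, ΔS = +1.17 psu (deep − shallow).
Δρ/ρ₀ = −αΔT + βΔS = 2.38 × 10⁻⁴ + 8.307 × 10⁻⁴ = 1.0687 × 10⁻³, so Δρ ≈ 1.094 kg m⁻³.
N² = (g/ρ₀)·Δρ/Δz = g·(Δρ/ρ₀)/Δz = 9.81 × 1.0687 × 10⁻³ / 103 = 1.0179 × 10⁻⁴ s⁻².
N = √(1.0179 × 10⁻⁴) = 0.010089 rad s⁻¹ → T = 2π/N = 622.78 s ≈ 623 s.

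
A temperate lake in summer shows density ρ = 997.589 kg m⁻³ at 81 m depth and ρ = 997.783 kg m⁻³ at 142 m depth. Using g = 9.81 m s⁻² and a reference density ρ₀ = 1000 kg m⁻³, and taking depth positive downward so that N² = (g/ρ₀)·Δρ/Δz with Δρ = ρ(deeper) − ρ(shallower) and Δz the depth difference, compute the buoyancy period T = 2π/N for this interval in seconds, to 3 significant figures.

Δρ = 997.783 − 997.589 = 0.194 kg m⁻³ over Δz = 142 − 81 = 61 m.
N² = (9.81/1000) × (0.194/61) = 3.1199 × 10⁻⁵ s⁻².
N = √(3.1199 × 10⁻⁵) = 5.5856 × 10⁻³ rad s⁻¹, so T = 2π/N = 1.1249 × 10³ s ≈ 1.12 × 10³ s.

1.12 × 10³ s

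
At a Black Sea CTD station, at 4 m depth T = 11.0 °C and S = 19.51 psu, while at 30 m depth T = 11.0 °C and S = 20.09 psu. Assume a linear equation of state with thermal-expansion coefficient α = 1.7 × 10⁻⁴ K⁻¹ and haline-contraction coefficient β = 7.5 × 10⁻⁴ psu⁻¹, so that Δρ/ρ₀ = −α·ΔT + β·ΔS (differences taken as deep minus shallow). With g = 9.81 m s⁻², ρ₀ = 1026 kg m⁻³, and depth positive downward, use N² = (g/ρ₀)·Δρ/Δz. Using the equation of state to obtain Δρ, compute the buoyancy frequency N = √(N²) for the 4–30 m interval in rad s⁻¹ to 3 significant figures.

0.0128 rad s⁻¹

ΔT = +0.0 K, ΔS = +0.58 psu (deep − shallow).
Δρ/ρ₀ = −αΔT + βΔS = 0 + 4.35 × 10⁻⁴ = 4.35 × 10⁻⁴, so Δρ ≈ 0.4463 kg m⁻³.
N² = (g/ρ₀)·Δρ/Δz = g·(Δρ/ρ₀)/Δz = 9.81 × 4.35 × 10⁻⁴ / 26 = 1.6413 × 10⁻⁴ s⁻².
N = √(1.6413 × 10⁻⁴) = 0.012811 rad s⁻¹ ≈ 0.0128 rad s⁻¹.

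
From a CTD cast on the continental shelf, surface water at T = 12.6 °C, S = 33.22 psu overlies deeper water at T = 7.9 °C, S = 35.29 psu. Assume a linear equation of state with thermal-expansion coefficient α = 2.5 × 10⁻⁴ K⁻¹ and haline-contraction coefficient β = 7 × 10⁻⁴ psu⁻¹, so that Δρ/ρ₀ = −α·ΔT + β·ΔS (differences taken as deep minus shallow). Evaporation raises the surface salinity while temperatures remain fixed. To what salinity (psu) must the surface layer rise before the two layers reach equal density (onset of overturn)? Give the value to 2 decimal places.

36.97 psu

Neutral buoyancy requires −α(T_deep − T_surf) + β(S_deep − S_surf′) = 0.
S_surf′ = S_deep − (α/β)·ΔT = 35.29 − (2.5 × 10⁻⁴/7 × 10⁻⁴)·(-4.7) = 36.9686 psu.
Increase required: 36.9686 − 33.22 = 3.7486 psu.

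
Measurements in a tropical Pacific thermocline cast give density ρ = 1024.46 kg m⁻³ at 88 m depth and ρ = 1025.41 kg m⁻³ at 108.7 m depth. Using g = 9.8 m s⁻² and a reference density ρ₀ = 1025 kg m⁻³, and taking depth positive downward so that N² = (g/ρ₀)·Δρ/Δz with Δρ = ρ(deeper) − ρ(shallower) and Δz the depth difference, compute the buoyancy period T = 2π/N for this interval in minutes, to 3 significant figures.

5.00 min

Δρ = 1025.41 − 1024.46 = 0.95 kg m⁻³ over Δz = 108.7 − 88 = 20.7 m.
N² = (9.8/1025) × (0.95/20.7) = 4.3879 × 10⁻⁴ s⁻².
N = √(4.3879 × 10⁻⁴) = 0.020947 rad s⁻¹, so T = 2π/N = 299.96 s = 4.9993 min ≈ 5.00 min.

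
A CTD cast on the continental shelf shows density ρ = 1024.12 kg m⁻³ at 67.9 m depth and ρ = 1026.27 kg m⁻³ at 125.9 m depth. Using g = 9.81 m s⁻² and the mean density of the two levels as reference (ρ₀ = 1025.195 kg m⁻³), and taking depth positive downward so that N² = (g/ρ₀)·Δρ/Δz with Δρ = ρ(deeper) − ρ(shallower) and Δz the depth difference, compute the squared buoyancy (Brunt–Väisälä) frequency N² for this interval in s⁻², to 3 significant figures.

3.55 × 10⁻⁴ s⁻²

Δρ = 1026.27 − 1024.12 = 2.15 kg m⁻³ over Δz = 125.9 − 67.9 = 58 m.
N² = (9.81/1025.195) × (2.15/58) = 3.5471 × 10⁻⁴ s⁻² ≈ 3.55 × 10⁻⁴ s⁻².
A positive N² confirms static stability across the interval.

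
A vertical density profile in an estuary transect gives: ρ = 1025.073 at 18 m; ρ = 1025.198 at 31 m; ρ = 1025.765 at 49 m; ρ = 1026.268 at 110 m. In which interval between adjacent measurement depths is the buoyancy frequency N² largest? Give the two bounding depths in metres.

Compute the density gradient over each adjacent pair:
  18–31 m: Δρ/Δz = 0.125/13 = 9.6 × 10⁻³ kg m⁻⁴
  31–49 m: Δρ/Δz = 0.567/18 = 0.032 kg m⁻⁴
  49–110 m: Δρ/Δz = 0.503/61 = 8.2 × 10⁻³ kg m⁻⁴
The largest gradient is in the 31–49 m interval — the pycnocline.

31–49 m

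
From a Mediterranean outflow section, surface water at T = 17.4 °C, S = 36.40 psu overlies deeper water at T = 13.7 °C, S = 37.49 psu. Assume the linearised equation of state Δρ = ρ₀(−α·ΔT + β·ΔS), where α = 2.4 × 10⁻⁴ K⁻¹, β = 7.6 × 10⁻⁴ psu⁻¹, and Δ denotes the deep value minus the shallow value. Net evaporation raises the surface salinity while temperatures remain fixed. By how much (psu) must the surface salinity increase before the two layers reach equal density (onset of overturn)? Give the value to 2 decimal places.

2.26 psu

Neutral buoyancy requires −α(T_deep − T_surf) + β(S_deep − S_surf′) = 0.
S_surf′ = S_deep − (α/β)·ΔT = 37.49 − (2.4 × 10⁻⁴/7.6 × 10⁻⁴)·(-3.7) = 38.6584 psu.
Increase required: 38.6584 − 36.40 = 2.2584 psu.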